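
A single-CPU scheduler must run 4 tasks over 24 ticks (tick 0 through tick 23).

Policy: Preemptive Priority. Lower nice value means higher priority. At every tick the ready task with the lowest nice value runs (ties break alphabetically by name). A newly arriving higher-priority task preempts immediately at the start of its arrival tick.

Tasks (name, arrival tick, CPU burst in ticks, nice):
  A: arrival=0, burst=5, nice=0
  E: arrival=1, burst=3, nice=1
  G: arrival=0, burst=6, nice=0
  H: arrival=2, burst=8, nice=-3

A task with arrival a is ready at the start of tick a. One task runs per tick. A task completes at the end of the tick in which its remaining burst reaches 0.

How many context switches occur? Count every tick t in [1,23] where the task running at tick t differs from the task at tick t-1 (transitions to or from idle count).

t=0: ready={A,G} → run A
t=1: ready={A,E,G} → run A
t=2: ready={A,E,G,H} → run H
t=3: ready={A,E,G,H} → run H
t=4: ready={A,E,G,H} → run H
t=5: ready={A,E,G,H} → run H
t=6: ready={A,E,G,H} → run H
t=7: ready={A,E,G,H} → run H
t=8: ready={A,E,G,H} → run H
t=9: ready={A,E,G,H} → run H
t=10: ready={A,E,G} → run A
t=11: ready={A,E,G} → run A
t=12: ready={A,E,G} → run A
t=13: ready={E,G} → run G
t=14: ready={E,G} → run G
t=15: ready={E,G} → run G
t=16: ready={E,G} → run G
t=17: ready={E,G} → run G
t=18: ready={E,G} → run G
t=19: ready={E} → run E
t=20: ready={E} → run E
t=21: ready={E} → run E
t=22: (idle)
t=23: (idle)

context switches = 5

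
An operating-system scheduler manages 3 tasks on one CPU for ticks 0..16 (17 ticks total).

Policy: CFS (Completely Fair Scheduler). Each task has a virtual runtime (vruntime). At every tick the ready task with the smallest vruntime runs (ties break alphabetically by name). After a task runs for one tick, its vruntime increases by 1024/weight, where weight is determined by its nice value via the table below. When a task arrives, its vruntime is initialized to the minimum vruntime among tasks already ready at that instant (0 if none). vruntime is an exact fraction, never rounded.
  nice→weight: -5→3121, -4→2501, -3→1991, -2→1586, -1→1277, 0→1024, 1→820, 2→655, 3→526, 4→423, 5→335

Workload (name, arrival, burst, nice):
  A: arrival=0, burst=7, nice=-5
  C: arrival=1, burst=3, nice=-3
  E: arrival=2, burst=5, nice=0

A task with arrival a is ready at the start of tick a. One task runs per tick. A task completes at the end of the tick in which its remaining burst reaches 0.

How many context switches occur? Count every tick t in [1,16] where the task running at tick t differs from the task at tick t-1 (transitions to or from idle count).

t=0: vr[A=0] → run A
t=1: vr[A=1024/3121 C=1024/3121] → run A
t=2: vr[A=2048/3121 C=1024/3121 E=1024/3121] → run C
t=3: vr[A=2048/3121 C=5234688/6213911 E=1024/3121] → run E
t=4: vr[A=2048/3121 C=5234688/6213911 E=4145/3121] → run A
t=5: vr[A=3072/3121 C=5234688/6213911 E=4145/3121] → run C
t=6: vr[A=3072/3121 C=8430592/6213911 E=4145/3121] → run A
t=7: vr[A=4096/3121 C=8430592/6213911 E=4145/3121] → run A
t=8: vr[A=5120/3121 C=8430592/6213911 E=4145/3121] → run E
t=9: vr[A=5120/3121 C=8430592/6213911 E=7266/3121] → run C
t=10: vr[A=5120/3121 E=7266/3121] → run A
t=11: vr[A=6144/3121 E=7266/3121] → run A
t=12: vr[E=7266/3121] → run E
t=13: vr[E=10387/3121] → run E
t=14: vr[E=13508/3121] → run E
t=15: (idle)
t=16: (idle)

context switches = 10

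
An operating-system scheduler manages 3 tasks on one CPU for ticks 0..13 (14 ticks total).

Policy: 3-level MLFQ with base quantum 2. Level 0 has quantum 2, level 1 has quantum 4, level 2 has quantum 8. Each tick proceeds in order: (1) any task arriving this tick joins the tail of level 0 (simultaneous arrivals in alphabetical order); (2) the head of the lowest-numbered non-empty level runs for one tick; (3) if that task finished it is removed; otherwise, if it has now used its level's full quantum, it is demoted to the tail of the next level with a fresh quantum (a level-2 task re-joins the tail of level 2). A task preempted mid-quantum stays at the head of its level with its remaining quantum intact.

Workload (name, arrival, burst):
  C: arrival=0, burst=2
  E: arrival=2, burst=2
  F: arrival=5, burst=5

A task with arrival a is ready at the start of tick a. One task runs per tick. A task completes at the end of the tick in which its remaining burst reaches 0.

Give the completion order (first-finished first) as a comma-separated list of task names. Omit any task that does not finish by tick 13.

completion order = C, E, F

t=0: L0/L1/L2 = C/-/- → run C
t=1: L0/L1/L2 = C/-/- → run C
t=2: L0/L1/L2 = E/-/- → run E
t=3: L0/L1/L2 = E/-/- → run E
t=4: (idle)
t=5: L0/L1/L2 = F/-/- → run F
t=6: L0/L1/L2 = F/-/- → run F
t=7: L0/L1/L2 = -/F/- → run F
t=8: L0/L1/L2 = -/F/- → run F
t=9: L0/L1/L2 = -/F/- → run F
t=10: (idle)
t=11: (idle)
t=12: (idle)
t=13: (idle)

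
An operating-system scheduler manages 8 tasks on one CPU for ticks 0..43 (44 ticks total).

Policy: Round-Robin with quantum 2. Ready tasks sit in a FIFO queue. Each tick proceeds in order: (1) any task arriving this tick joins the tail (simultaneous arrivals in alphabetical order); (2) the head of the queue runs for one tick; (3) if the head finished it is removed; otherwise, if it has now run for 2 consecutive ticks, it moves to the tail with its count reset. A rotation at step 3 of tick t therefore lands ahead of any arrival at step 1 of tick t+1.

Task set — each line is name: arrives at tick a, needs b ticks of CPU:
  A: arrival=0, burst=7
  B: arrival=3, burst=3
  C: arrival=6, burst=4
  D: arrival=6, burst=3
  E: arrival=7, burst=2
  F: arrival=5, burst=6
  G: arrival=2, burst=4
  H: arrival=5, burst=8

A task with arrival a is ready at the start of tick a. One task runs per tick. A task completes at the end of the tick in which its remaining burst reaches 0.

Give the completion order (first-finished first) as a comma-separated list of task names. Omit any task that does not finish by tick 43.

t=0: queue=[A] q_used=0 → run A
t=1: queue=[A] q_used=1 → run A
t=2: queue=[A,G] q_used=0 → run A
t=3: queue=[A,G,B] q_used=1 → run A
t=4: queue=[G,B,A] q_used=0 → run G
t=5: queue=[G,B,A,F,H] q_used=1 → run G
t=6: queue=[B,A,F,H,G,C,D] q_used=0 → run B
t=7: queue=[B,A,F,H,G,C,D,E] q_used=1 → run B
t=8: queue=[A,F,H,G,C,D,E,B] q_used=0 → run A
t=9: queue=[A,F,H,G,C,D,E,B] q_used=1 → run A
t=10: queue=[F,H,G,C,D,E,B,A] q_used=0 → run F
t=11: queue=[F,H,G,C,D,E,B,A] q_used=1 → run F
t=12: queue=[H,G,C,D,E,B,A,F] q_used=0 → run H
t=13: queue=[H,G,C,D,E,B,A,F] q_used=1 → run H
t=14: queue=[G,C,D,E,B,A,F,H] q_used=0 → run G
t=15: queue=[G,C,D,E,B,A,F,H] q_used=1 → run G
t=16: queue=[C,D,E,B,A,F,H] q_used=0 → run C
t=17: queue=[C,D,E,B,A,F,H] q_used=1 → run C
t=18: queue=[D,E,B,A,F,H,C] q_used=0 → run D
t=19: queue=[D,E,B,A,F,H,C] q_used=1 → run D
t=20: queue=[E,B,A,F,H,C,D] q_used=0 → run E
t=21: queue=[E,B,A,F,H,C,D] q_used=1 → run E
t=22: queue=[B,A,F,H,C,D] q_used=0 → run B
t=23: queue=[A,F,H,C,D] q_used=0 → run A
t=24: queue=[F,H,C,D] q_used=0 → run F
t=25: queue=[F,H,C,D] q_used=1 → run F
t=26: queue=[H,C,D,F] q_used=0 → run H
t=27: queue=[H,C,D,F] q_used=1 → run H
t=28: queue=[C,D,F,H] q_used=0 → run C
t=29: queue=[C,D,F,H] q_used=1 → run C
t=30: queue=[D,F,H] q_used=0 → run D
t=31: queue=[F,H] q_used=0 → run F
t=32: queue=[F,H] q_used=1 → run F
t=33: queue=[H] q_used=0 → run H
t=34: queue=[H] q_used=1 → run H
t=35: queue=[H] q_used=0 → run H
t=36: queue=[H] q_used=1 → run H
t=37: (idle)
t=38: (idle)
t=39: (idle)
t=40: (idle)
t=41: (idle)
t=42: (idle)
t=43: (idle)

completion order = G, E, B, A, C, D, F, H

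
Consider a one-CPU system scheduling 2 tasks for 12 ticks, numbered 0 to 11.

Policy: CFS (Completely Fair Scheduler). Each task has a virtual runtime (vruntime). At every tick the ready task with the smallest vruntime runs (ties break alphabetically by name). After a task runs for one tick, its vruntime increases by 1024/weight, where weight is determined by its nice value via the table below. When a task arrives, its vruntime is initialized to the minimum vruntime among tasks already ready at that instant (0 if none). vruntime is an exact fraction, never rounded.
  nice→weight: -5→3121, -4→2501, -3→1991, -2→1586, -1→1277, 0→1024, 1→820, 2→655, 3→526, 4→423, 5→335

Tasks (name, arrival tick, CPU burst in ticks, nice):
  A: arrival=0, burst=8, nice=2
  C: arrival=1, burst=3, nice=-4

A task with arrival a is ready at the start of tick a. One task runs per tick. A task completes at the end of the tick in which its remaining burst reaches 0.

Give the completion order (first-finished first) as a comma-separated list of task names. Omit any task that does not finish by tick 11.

t=0: vr[A=0] → run A
t=1: vr[A=1024/655 C=1024/655] → run A
t=2: vr[A=2048/655 C=1024/655] → run C
t=3: vr[A=2048/655 C=3231744/1638155] → run C
t=4: vr[A=2048/655 C=3902464/1638155] → run C
t=5: vr[A=2048/655] → run A
t=6: vr[A=3072/655] → run A
t=7: vr[A=4096/655] → run A
t=8: vr[A=1024/131] → run A
t=9: vr[A=6144/655] → run A
t=10: vr[A=7168/655] → run A
t=11: (idle)

completion order = C, A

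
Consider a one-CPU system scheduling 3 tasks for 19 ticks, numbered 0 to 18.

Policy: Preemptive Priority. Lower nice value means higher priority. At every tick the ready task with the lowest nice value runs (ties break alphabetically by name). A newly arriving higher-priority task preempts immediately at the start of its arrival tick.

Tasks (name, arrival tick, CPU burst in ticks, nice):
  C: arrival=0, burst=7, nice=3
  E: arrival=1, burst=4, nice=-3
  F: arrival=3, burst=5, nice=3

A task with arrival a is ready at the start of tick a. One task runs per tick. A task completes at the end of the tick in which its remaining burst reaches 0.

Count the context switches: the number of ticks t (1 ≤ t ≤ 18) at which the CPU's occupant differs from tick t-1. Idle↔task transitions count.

t=0: ready={C} → run C
t=1: ready={C,E} → run E
t=2: ready={C,E} → run E
t=3: ready={C,E,F} → run E
t=4: ready={C,E,F} → run E
t=5: ready={C,F} → run C
t=6: ready={C,F} → run C
t=7: ready={C,F} → run C
t=8: ready={C,F} → run C
t=9: ready={C,F} → run C
t=10: ready={C,F} → run C
t=11: ready={F} → run F
t=12: ready={F} → run F
t=13: ready={F} → run F
t=14: ready={F} → run F
t=15: ready={F} → run F
t=16: (idle)
t=17: (idle)
t=18: (idle)

context switches = 4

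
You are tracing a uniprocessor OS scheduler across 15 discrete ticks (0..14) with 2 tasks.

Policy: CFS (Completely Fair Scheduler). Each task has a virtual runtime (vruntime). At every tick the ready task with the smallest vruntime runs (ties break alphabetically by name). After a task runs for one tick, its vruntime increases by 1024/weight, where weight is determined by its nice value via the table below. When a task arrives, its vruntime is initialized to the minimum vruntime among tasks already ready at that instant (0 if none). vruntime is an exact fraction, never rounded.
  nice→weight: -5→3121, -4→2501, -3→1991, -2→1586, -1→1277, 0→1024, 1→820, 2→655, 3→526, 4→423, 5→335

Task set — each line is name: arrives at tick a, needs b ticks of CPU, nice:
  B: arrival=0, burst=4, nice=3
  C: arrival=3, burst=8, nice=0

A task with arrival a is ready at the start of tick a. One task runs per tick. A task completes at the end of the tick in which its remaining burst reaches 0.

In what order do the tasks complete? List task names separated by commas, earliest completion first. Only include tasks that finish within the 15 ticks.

completion order = B, C

t=0: vr[B=0] → run B
t=1: vr[B=512/263] → run B
t=2: vr[B=1024/263] → run B
t=3: vr[B=1536/263 C=1536/263] → run B
t=4: vr[C=1536/263] → run C
t=5: vr[C=1799/263] → run C
t=6: vr[C=2062/263] → run C
t=7: vr[C=2325/263] → run C
t=8: vr[C=2588/263] → run C
t=9: vr[C=2851/263] → run C
t=10: vr[C=3114/263] → run C
t=11: vr[C=3377/263] → run C
t=12: (idle)
t=13: (idle)
t=14: (idle)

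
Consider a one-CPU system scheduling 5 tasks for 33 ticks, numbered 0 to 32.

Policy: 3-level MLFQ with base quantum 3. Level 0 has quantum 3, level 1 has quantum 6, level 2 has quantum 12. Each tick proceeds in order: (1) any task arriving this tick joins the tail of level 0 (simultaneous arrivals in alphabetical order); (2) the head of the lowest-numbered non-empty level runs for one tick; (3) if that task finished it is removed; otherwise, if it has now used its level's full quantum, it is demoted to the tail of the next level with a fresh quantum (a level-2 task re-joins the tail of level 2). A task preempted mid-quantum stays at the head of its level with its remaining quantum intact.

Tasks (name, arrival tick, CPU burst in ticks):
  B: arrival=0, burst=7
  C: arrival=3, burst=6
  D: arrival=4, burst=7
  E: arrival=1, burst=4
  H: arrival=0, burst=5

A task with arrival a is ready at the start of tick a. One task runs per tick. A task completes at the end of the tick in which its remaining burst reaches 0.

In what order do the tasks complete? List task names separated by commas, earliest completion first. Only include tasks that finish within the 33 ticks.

t=0: L0/L1/L2 = BH/-/- → run B
t=1: L0/L1/L2 = BHE/-/- → run B
t=2: L0/L1/L2 = BHE/-/- → run B
t=3: L0/L1/L2 = HEC/B/- → run H
t=4: L0/L1/L2 = HECD/B/- → run H
t=5: L0/L1/L2 = HECD/B/- → run H
t=6: L0/L1/L2 = ECD/BH/- → run E
t=7: L0/L1/L2 = ECD/BH/- → run E
t=8: L0/L1/L2 = ECD/BH/- → run E
t=9: L0/L1/L2 = CD/BHE/- → run C
t=10: L0/L1/L2 = CD/BHE/- → run C
t=11: L0/L1/L2 = CD/BHE/- → run C
t=12: L0/L1/L2 = D/BHEC/- → run D
t=13: L0/L1/L2 = D/BHEC/- → run D
t=14: L0/L1/L2 = D/BHEC/- → run D
t=15: L0/L1/L2 = -/BHECD/- → run B
t=16: L0/L1/L2 = -/BHECD/- → run B
t=17: L0/L1/L2 = -/BHECD/- → run B
t=18: L0/L1/L2 = -/BHECD/- → run B
t=19: L0/L1/L2 = -/HECD/- → run H
t=20: L0/L1/L2 = -/HECD/- → run H
t=21: L0/L1/L2 = -/ECD/- → run E
t=22: L0/L1/L2 = -/CD/- → run C
t=23: L0/L1/L2 = -/CD/- → run C
t=24: L0/L1/L2 = -/CD/- → run C
t=25: L0/L1/L2 = -/D/- → run D
t=26: L0/L1/L2 = -/D/- → run D
t=27: L0/L1/L2 = -/D/- → run D
t=28: L0/L1/L2 = -/D/- → run D
t=29: (idle)
t=30: (idle)
t=31: (idle)
t=32: (idle)

completion order = B, H, E, C, D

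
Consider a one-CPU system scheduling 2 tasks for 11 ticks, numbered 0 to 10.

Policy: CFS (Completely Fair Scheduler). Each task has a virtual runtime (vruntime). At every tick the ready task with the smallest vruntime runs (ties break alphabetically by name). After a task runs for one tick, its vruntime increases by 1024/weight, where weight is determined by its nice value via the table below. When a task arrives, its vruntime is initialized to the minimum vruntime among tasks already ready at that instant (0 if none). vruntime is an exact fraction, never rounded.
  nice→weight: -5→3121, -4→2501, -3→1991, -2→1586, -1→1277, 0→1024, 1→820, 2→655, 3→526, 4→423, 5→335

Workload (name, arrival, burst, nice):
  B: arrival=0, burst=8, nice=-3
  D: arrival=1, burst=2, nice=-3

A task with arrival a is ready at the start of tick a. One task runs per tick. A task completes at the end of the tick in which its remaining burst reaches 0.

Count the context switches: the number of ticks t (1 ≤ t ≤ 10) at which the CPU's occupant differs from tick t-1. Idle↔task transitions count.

t=0: vr[B=0] → run B
t=1: vr[B=1024/1991 D=1024/1991] → run B
t=2: vr[B=2048/1991 D=1024/1991] → run D
t=3: vr[B=2048/1991 D=2048/1991] → run B
t=4: vr[B=3072/1991 D=2048/1991] → run D
t=5: vr[B=3072/1991] → run B
t=6: vr[B=4096/1991] → run B
t=7: vr[B=5120/1991] → run B
t=8: vr[B=6144/1991] → run B
t=9: vr[B=7168/1991] → run B
t=10: (idle)

context switches = 5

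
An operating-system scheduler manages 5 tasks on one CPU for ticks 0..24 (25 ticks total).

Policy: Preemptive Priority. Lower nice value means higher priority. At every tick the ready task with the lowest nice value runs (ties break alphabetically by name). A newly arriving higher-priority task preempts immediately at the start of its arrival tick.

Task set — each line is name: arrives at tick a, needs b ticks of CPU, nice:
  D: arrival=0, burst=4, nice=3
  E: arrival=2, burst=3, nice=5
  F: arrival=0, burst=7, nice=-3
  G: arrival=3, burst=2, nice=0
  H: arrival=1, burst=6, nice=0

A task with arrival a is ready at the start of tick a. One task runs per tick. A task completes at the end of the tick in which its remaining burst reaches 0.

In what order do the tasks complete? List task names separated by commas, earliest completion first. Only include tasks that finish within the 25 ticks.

completion order = F, G, H, D, E

t=0: ready={D,F} → run F
t=1: ready={D,F,H} → run F
t=2: ready={D,E,F,H} → run F
t=3: ready={D,E,F,G,H} → run F
t=4: ready={D,E,F,G,H} → run F
t=5: ready={D,E,F,G,H} → run F
t=6: ready={D,E,F,G,H} → run F
t=7: ready={D,E,G,H} → run G
t=8: ready={D,E,G,H} → run G
t=9: ready={D,E,H} → run H
t=10: ready={D,E,H} → run H
t=11: ready={D,E,H} → run H
t=12: ready={D,E,H} → run H
t=13: ready={D,E,H} → run H
t=14: ready={D,E,H} → run H
t=15: ready={D,E} → run D
t=16: ready={D,E} → run D
t=17: ready={D,E} → run D
t=18: ready={D,E} → run D
t=19: ready={E} → run E
t=20: ready={E} → run E
t=21: ready={E} → run E
t=22: (idle)
t=23: (idle)
t=24: (idle)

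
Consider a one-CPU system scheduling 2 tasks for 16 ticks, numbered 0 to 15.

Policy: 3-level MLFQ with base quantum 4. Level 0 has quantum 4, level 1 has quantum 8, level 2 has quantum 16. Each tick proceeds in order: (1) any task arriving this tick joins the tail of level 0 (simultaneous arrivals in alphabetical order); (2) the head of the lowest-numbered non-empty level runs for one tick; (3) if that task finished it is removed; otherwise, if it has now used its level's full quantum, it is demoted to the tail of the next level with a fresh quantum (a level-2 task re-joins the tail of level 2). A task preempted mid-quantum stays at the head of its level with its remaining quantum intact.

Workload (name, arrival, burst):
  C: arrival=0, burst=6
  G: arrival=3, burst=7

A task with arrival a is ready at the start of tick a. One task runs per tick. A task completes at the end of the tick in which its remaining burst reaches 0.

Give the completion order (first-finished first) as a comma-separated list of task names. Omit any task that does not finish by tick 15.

completion order = C, G

t=0: L0/L1/L2 = C/-/- → run C
t=1: L0/L1/L2 = C/-/- → run C
t=2: L0/L1/L2 = C/-/- → run C
t=3: L0/L1/L2 = CG/-/- → run C
t=4: L0/L1/L2 = G/C/- → run G
t=5: L0/L1/L2 = G/C/- → run G
t=6: L0/L1/L2 = G/C/- → run G
t=7: L0/L1/L2 = G/C/- → run G
t=8: L0/L1/L2 = -/CG/- → run C
t=9: L0/L1/L2 = -/CG/- → run C
t=10: L0/L1/L2 = -/G/- → run G
t=11: L0/L1/L2 = -/G/- → run G
t=12: L0/L1/L2 = -/G/- → run G
t=13: (idle)
t=14: (idle)
t=15: (idle)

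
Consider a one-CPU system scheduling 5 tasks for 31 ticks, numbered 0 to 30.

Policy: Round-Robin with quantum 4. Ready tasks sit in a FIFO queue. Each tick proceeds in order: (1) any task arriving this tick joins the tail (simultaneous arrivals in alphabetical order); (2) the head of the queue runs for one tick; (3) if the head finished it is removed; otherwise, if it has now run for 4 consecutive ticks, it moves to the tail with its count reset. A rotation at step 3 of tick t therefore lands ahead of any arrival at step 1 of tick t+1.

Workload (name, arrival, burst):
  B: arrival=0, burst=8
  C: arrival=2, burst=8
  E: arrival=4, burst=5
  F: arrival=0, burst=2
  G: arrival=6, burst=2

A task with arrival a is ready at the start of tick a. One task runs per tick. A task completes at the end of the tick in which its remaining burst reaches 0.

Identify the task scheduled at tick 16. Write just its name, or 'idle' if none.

t=0: queue=[B,F] q_used=0 → run B
t=1: queue=[B,F] q_used=1 → run B
t=2: queue=[B,F,C] q_used=2 → run B
t=3: queue=[B,F,C] q_used=3 → run B
t=4: queue=[F,C,B,E] q_used=0 → run F
t=5: queue=[F,C,B,E] q_used=1 → run F
t=6: queue=[C,B,E,G] q_used=0 → run C
t=7: queue=[C,B,E,G] q_used=1 → run C
t=8: queue=[C,B,E,G] q_used=2 → run C
t=9: queue=[C,B,E,G] q_used=3 → run C
t=10: queue=[B,E,G,C] q_used=0 → run B
t=11: queue=[B,E,G,C] q_used=1 → run B
t=12: queue=[B,E,G,C] q_used=2 → run B
t=13: queue=[B,E,G,C] q_used=3 → run B
t=14: queue=[E,G,C] q_used=0 → run E
t=15: queue=[E,G,C] q_used=1 → run E
t=16: queue=[E,G,C] q_used=2 → run E
t=17: queue=[E,G,C] q_used=3 → run E
t=18: queue=[G,C,E] q_used=0 → run G
t=19: queue=[G,C,E] q_used=1 → run G
t=20: queue=[C,E] q_used=0 → run C
t=21: queue=[C,E] q_used=1 → run C
t=22: queue=[C,E] q_used=2 → run C
t=23: queue=[C,E] q_used=3 → run C
t=24: queue=[E] q_used=0 → run E
t=25: (idle)
t=26: (idle)
t=27: (idle)
t=28: (idle)
t=29: (idle)
t=30: (idle)

running at tick 16 = E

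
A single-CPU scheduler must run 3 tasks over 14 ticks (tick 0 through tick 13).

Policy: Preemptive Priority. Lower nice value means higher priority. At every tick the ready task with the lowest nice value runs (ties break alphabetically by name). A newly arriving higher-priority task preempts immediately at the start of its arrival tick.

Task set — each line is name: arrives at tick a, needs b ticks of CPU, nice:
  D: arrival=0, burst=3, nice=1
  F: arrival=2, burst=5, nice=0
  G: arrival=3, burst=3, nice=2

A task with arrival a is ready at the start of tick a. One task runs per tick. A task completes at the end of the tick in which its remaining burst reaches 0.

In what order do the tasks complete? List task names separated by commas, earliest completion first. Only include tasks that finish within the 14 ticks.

t=0: ready={D} → run D
t=1: ready={D} → run D
t=2: ready={D,F} → run F
t=3: ready={D,F,G} → run F
t=4: ready={D,F,G} → run F
t=5: ready={D,F,G} → run F
t=6: ready={D,F,G} → run F
t=7: ready={D,G} → run D
t=8: ready={G} → run G
t=9: ready={G} → run G
t=10: ready={G} → run G
t=11: (idle)
t=12: (idle)
t=13: (idle)

completion order = F, D, G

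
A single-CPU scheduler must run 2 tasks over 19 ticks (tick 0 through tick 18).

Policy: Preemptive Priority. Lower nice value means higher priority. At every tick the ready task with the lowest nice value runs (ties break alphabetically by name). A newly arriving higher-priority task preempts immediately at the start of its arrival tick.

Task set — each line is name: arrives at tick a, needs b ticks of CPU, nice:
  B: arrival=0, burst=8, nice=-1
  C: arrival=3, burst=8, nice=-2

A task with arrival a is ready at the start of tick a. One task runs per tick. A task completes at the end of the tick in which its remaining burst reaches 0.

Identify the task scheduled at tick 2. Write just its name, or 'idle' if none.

t=0: ready={B} → run B
t=1: ready={B} → run B
t=2: ready={B} → run B
t=3: ready={B,C} → run C
t=4: ready={B,C} → run C
t=5: ready={B,C} → run C
t=6: ready={B,C} → run C
t=7: ready={B,C} → run C
t=8: ready={B,C} → run C
t=9: ready={B,C} → run C
t=10: ready={B,C} → run C
t=11: ready={B} → run B
t=12: ready={B} → run B
t=13: ready={B} → run B
t=14: ready={B} → run B
t=15: ready={B} → run B
t=16: (idle)
t=17: (idle)
t=18: (idle)

running at tick 2 = B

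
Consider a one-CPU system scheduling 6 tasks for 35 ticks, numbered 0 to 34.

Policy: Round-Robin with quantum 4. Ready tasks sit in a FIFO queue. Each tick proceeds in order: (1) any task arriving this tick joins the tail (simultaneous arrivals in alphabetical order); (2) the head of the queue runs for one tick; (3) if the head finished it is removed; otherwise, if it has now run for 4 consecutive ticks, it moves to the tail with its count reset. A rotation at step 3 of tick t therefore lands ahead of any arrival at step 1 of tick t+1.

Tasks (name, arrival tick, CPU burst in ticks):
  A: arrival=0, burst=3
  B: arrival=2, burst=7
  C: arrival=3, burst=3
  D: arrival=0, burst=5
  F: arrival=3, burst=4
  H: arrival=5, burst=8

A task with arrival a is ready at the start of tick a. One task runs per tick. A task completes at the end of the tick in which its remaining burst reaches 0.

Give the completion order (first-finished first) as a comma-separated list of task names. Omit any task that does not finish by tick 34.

t=0: queue=[A,D] q_used=0 → run A
t=1: queue=[A,D] q_used=1 → run A
t=2: queue=[A,D,B] q_used=2 → run A
t=3: queue=[D,B,C,F] q_used=0 → run D
t=4: queue=[D,B,C,F] q_used=1 → run D
t=5: queue=[D,B,C,F,H] q_used=2 → run D
t=6: queue=[D,B,C,F,H] q_used=3 → run D
t=7: queue=[B,C,F,H,D] q_used=0 → run B
t=8: queue=[B,C,F,H,D] q_used=1 → run B
t=9: queue=[B,C,F,H,D] q_used=2 → run B
t=10: queue=[B,C,F,H,D] q_used=3 → run B
t=11: queue=[C,F,H,D,B] q_used=0 → run C
t=12: queue=[C,F,H,D,B] q_used=1 → run C
t=13: queue=[C,F,H,D,B] q_used=2 → run C
t=14: queue=[F,H,D,B] q_used=0 → run F
t=15: queue=[F,H,D,B] q_used=1 → run F
t=16: queue=[F,H,D,B] q_used=2 → run F
t=17: queue=[F,H,D,B] q_used=3 → run F
t=18: queue=[H,D,B] q_used=0 → run H
t=19: queue=[H,D,B] q_used=1 → run H
t=20: queue=[H,D,B] q_used=2 → run H
t=21: queue=[H,D,B] q_used=3 → run H
t=22: queue=[D,B,H] q_used=0 → run D
t=23: queue=[B,H] q_used=0 → run B
t=24: queue=[B,H] q_used=1 → run B
t=25: queue=[B,H] q_used=2 → run B
t=26: queue=[H] q_used=0 → run H
t=27: queue=[H] q_used=1 → run H
t=28: queue=[H] q_used=2 → run H
t=29: queue=[H] q_used=3 → run H
t=30: (idle)
t=31: (idle)
t=32: (idle)
t=33: (idle)
t=34: (idle)

completion order = A, C, F, D, B, H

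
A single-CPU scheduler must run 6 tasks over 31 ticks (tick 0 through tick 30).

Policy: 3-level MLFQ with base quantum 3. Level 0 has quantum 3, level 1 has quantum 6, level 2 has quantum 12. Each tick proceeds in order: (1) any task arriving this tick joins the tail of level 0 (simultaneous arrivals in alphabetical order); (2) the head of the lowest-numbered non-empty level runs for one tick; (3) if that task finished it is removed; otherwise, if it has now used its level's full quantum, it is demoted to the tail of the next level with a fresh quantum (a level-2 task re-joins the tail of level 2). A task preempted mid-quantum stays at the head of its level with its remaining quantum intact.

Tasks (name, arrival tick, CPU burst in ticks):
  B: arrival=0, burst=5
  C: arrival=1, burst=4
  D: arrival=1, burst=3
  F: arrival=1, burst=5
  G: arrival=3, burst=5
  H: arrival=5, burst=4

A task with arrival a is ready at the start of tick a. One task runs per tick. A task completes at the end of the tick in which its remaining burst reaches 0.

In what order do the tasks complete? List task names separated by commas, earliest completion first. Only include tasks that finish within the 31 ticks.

completion order = D, B, C, F, G, H

t=0: L0/L1/L2 = B/-/- → run B
t=1: L0/L1/L2 = BCDF/-/- → run B
t=2: L0/L1/L2 = BCDF/-/- → run B
t=3: L0/L1/L2 = CDFG/B/- → run C
t=4: L0/L1/L2 = CDFG/B/- → run C
t=5: L0/L1/L2 = CDFGH/B/- → run C
t=6: L0/L1/L2 = DFGH/BC/- → run D
t=7: L0/L1/L2 = DFGH/BC/- → run D
t=8: L0/L1/L2 = DFGH/BC/- → run D
t=9: L0/L1/L2 = FGH/BC/- → run F
t=10: L0/L1/L2 = FGH/BC/- → run F
t=11: L0/L1/L2 = FGH/BC/- → run F
t=12: L0/L1/L2 = GH/BCF/- → run G
t=13: L0/L1/L2 = GH/BCF/- → run G
t=14: L0/L1/L2 = GH/BCF/- → run G
t=15: L0/L1/L2 = H/BCFG/- → run H
t=16: L0/L1/L2 = H/BCFG/- → run H
t=17: L0/L1/L2 = H/BCFG/- → run H
t=18: L0/L1/L2 = -/BCFGH/- → run B
t=19: L0/L1/L2 = -/BCFGH/- → run B
t=20: L0/L1/L2 = -/CFGH/- → run C
t=21: L0/L1/L2 = -/FGH/- → run F
t=22: L0/L1/L2 = -/FGH/- → run F
t=23: L0/L1/L2 = -/GH/- → run G
t=24: L0/L1/L2 = -/GH/- → run G
t=25: L0/L1/L2 = -/H/- → run H
t=26: (idle)
t=27: (idle)
t=28: (idle)
t=29: (idle)
t=30: (idle)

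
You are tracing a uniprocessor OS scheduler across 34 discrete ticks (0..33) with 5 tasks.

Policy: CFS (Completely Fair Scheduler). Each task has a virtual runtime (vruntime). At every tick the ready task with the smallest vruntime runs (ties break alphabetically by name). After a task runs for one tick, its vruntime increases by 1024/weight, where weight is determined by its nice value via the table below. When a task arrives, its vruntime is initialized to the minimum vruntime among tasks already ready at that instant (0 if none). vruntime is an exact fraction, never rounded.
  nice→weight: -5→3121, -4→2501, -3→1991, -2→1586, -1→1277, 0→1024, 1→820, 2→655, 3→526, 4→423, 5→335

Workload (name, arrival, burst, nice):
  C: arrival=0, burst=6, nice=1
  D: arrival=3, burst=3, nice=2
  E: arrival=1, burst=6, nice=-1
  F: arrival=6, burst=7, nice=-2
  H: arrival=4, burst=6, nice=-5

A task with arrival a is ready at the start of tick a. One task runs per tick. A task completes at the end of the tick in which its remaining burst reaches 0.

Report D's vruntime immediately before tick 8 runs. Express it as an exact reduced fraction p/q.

vruntime(D, start of tick 8) = 24787712/6858767

t=0: vr[C=0] → run C
t=1: vr[C=256/205 E=256/205] → run C
t=2: vr[C=512/205 E=256/205] → run E
t=3: vr[C=512/205 D=536832/261785 E=536832/261785] → run D
t=4: vr[C=512/205 D=24787712/6858767 E=536832/261785 H=536832/261785] → run E
t=5: vr[C=512/205 D=24787712/6858767 E=746752/261785 H=536832/261785] → run H
t=6: vr[C=512/205 D=24787712/6858767 E=746752/261785 F=1943520512/817030985 H=1943520512/817030985] → run F
t=7: vr[C=512/205 D=24787712/6858767 E=746752/261785 F=1959531630336/647905571105 H=1943520512/817030985] → run H
t=8: vr[C=512/205 D=24787712/6858767 E=746752/261785 F=1959531630336/647905571105 H=2211588352/817030985] → run C
t=9: vr[C=768/205 D=24787712/6858767 E=746752/261785 F=1959531630336/647905571105 H=2211588352/817030985] → run H
t=10: vr[C=768/205 D=24787712/6858767 E=746752/261785 F=1959531630336/647905571105 H=2479656192/817030985] → run E
t=11: vr[C=768/205 D=24787712/6858767 E=956672/261785 F=1959531630336/647905571105 H=2479656192/817030985] → run F
t=12: vr[C=768/205 D=24787712/6858767 E=956672/261785 F=2377851494656/647905571105 H=2479656192/817030985] → run H
t=13: vr[C=768/205 D=24787712/6858767 E=956672/261785 F=2377851494656/647905571105 H=2747724032/817030985] → run H
t=14: vr[C=768/205 D=24787712/6858767 E=956672/261785 F=2377851494656/647905571105 H=3015791872/817030985] → run D
t=15: vr[C=768/205 D=177552128/34293835 E=956672/261785 F=2377851494656/647905571105 H=3015791872/817030985] → run E
t=16: vr[C=768/205 D=177552128/34293835 E=1166592/261785 F=2377851494656/647905571105 H=3015791872/817030985] → run F
t=17: vr[C=768/205 D=177552128/34293835 E=1166592/261785 F=2796171358976/647905571105 H=3015791872/817030985] → run H
t=18: vr[C=768/205 D=177552128/34293835 E=1166592/261785 F=2796171358976/647905571105] → run C
t=19: vr[C=1024/205 D=177552128/34293835 E=1166592/261785 F=2796171358976/647905571105] → run F
t=20: vr[C=1024/205 D=177552128/34293835 E=1166592/261785 F=3214491223296/647905571105] → run E
t=21: vr[C=1024/205 D=177552128/34293835 E=1376512/261785 F=3214491223296/647905571105] → run F
t=22: vr[C=1024/205 D=177552128/34293835 E=1376512/261785 F=3632811087616/647905571105] → run C
t=23: vr[C=256/41 D=177552128/34293835 E=1376512/261785 F=3632811087616/647905571105] → run D
t=24: vr[C=256/41 E=1376512/261785 F=3632811087616/647905571105] → run E
t=25: vr[C=256/41 F=3632811087616/647905571105] → run F
t=26: vr[C=256/41 F=4051130951936/647905571105] → run C
t=27: vr[F=4051130951936/647905571105] → run F
t=28: (idle)
t=29: (idle)
t=30: (idle)
t=31: (idle)
t=32: (idle)
t=33: (idle)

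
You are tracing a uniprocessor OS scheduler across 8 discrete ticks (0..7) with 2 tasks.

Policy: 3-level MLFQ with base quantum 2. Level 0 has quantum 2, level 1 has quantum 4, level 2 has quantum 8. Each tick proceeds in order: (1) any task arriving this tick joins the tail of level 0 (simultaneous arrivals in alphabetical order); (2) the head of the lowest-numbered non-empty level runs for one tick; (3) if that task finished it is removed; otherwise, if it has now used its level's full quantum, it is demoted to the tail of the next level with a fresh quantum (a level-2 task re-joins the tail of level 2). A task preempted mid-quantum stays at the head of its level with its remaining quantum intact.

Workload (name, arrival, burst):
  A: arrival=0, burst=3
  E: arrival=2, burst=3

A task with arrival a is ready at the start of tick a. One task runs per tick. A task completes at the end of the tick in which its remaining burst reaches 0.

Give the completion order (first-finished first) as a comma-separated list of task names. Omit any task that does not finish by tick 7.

completion order = A, E

t=0: L0/L1/L2 = A/-/- → run A
t=1: L0/L1/L2 = A/-/- → run A
t=2: L0/L1/L2 = E/A/- → run E
t=3: L0/L1/L2 = E/A/- → run E
t=4: L0/L1/L2 = -/AE/- → run A
t=5: L0/L1/L2 = -/E/- → run E
t=6: (idle)
t=7: (idle)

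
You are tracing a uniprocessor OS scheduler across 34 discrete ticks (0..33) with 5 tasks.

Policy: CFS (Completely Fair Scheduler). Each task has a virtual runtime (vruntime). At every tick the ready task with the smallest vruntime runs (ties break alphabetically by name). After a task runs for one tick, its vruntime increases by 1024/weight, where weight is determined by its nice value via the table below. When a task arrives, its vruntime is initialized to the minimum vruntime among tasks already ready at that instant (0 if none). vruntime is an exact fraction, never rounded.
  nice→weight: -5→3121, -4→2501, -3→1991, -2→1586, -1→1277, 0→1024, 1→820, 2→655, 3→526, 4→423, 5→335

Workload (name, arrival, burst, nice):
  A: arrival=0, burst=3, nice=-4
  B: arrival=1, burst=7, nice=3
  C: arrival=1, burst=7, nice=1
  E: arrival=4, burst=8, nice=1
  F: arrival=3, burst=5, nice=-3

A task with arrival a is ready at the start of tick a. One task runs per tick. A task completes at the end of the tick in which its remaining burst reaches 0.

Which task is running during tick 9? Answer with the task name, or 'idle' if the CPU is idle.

running at tick 9 = C

t=0: vr[A=0] → run A
t=1: vr[A=1024/2501 B=1024/2501 C=1024/2501] → run A
t=2: vr[A=2048/2501 B=1024/2501 C=1024/2501] → run B
t=3: vr[A=2048/2501 B=1549824/657763 C=1024/2501 F=1024/2501] → run C
t=4: vr[A=2048/2501 B=1549824/657763 C=20736/12505 E=1024/2501 F=1024/2501] → run E
t=5: vr[A=2048/2501 B=1549824/657763 C=20736/12505 E=20736/12505 F=1024/2501] → run F
t=6: vr[A=2048/2501 B=1549824/657763 C=20736/12505 E=20736/12505 F=4599808/4979491] → run A
t=7: vr[B=1549824/657763 C=20736/12505 E=20736/12505 F=4599808/4979491] → run F
t=8: vr[B=1549824/657763 C=20736/12505 E=20736/12505 F=7160832/4979491] → run F
t=9: vr[B=1549824/657763 C=20736/12505 E=20736/12505 F=9721856/4979491] → run C
t=10: vr[B=1549824/657763 C=36352/12505 E=20736/12505 F=9721856/4979491] → run E
t=11: vr[B=1549824/657763 C=36352/12505 E=36352/12505 F=9721856/4979491] → run F
t=12: vr[B=1549824/657763 C=36352/12505 E=36352/12505 F=12282880/4979491] → run B
t=13: vr[B=2830336/657763 C=36352/12505 E=36352/12505 F=12282880/4979491] → run F
t=14: vr[B=2830336/657763 C=36352/12505 E=36352/12505] → run C
t=15: vr[B=2830336/657763 C=51968/12505 E=36352/12505] → run E
t=16: vr[B=2830336/657763 C=51968/12505 E=51968/12505] → run C
t=17: vr[B=2830336/657763 C=67584/12505 E=51968/12505] → run E
t=18: vr[B=2830336/657763 C=67584/12505 E=67584/12505] → run B
t=19: vr[B=4110848/657763 C=67584/12505 E=67584/12505] → run C
t=20: vr[B=4110848/657763 C=16640/2501 E=67584/12505] → run E
t=21: vr[B=4110848/657763 C=16640/2501 E=16640/2501] → run B
t=22: vr[B=5391360/657763 C=16640/2501 E=16640/2501] → run C
t=23: vr[B=5391360/657763 C=98816/12505 E=16640/2501] → run E
t=24: vr[B=5391360/657763 C=98816/12505 E=98816/12505] → run C
t=25: vr[B=5391360/657763 E=98816/12505] → run E
t=26: vr[B=5391360/657763 E=114432/12505] → run B
t=27: vr[B=6671872/657763 E=114432/12505] → run E
t=28: vr[B=6671872/657763] → run B
t=29: vr[B=7952384/657763] → run B
t=30: (idle)
t=31: (idle)
t=32: (idle)
t=33: (idle)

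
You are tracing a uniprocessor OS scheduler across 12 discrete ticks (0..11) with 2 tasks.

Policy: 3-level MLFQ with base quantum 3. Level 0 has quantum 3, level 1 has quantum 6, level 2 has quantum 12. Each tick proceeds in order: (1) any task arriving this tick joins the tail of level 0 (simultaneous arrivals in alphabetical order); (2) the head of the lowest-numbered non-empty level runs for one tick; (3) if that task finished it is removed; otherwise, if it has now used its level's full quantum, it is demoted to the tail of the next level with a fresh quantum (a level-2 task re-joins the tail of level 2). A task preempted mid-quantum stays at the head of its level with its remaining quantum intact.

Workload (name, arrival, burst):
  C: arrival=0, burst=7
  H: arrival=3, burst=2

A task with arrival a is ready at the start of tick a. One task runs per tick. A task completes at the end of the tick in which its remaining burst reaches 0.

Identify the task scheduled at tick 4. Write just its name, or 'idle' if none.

running at tick 4 = H

t=0: L0/L1/L2 = C/-/- → run C
t=1: L0/L1/L2 = C/-/- → run C
t=2: L0/L1/L2 = C/-/- → run C
t=3: L0/L1/L2 = H/C/- → run H
t=4: L0/L1/L2 = H/C/- → run H
t=5: L0/L1/L2 = -/C/- → run C
t=6: L0/L1/L2 = -/C/- → run C
t=7: L0/L1/L2 = -/C/- → run C
t=8: L0/L1/L2 = -/C/- → run C
t=9: (idle)
t=10: (idle)
t=11: (idle)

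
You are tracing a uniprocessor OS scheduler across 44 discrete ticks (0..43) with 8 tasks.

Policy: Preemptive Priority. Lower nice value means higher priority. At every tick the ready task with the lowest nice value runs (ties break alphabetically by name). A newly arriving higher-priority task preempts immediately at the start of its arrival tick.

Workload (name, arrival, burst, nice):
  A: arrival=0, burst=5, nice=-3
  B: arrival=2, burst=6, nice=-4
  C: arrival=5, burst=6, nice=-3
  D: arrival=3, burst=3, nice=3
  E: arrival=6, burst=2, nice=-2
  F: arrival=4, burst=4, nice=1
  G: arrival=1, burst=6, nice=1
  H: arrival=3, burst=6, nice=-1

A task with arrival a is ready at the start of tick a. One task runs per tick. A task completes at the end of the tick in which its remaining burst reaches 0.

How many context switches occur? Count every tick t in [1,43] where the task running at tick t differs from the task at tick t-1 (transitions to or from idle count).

t=0: ready={A} → run A
t=1: ready={A,G} → run A
t=2: ready={A,B,G} → run B
t=3: ready={A,B,D,G,H} → run B
t=4: ready={A,B,D,F,G,H} → run B
t=5: ready={A,B,C,D,F,G,H} → run B
t=6: ready={A,B,C,D,E,F,G,H} → run B
t=7: ready={A,B,C,D,E,F,G,H} → run B
t=8: ready={A,C,D,E,F,G,H} → run A
t=9: ready={A,C,D,E,F,G,H} → run A
t=10: ready={A,C,D,E,F,G,H} → run A
t=11: ready={C,D,E,F,G,H} → run C
t=12: ready={C,D,E,F,G,H} → run C
t=13: ready={C,D,E,F,G,H} → run C
t=14: ready={C,D,E,F,G,H} → run C
t=15: ready={C,D,E,F,G,H} → run C
t=16: ready={C,D,E,F,G,H} → run C
t=17: ready={D,E,F,G,H} → run E
t=18: ready={D,E,F,G,H} → run E
t=19: ready={D,F,G,H} → run H
t=20: ready={D,F,G,H} → run H
t=21: ready={D,F,G,H} → run H
t=22: ready={D,F,G,H} → run H
t=23: ready={D,F,G,H} → run H
t=24: ready={D,F,G,H} → run H
t=25: ready={D,F,G} → run F
t=26: ready={D,F,G} → run F
t=27: ready={D,F,G} → run F
t=28: ready={D,F,G} → run F
t=29: ready={D,G} → run G
t=30: ready={D,G} → run G
t=31: ready={D,G} → run G
t=32: ready={D,G} → run G
t=33: ready={D,G} → run G
t=34: ready={D,G} → run G
t=35: ready={D} → run D
t=36: ready={D} → run D
t=37: ready={D} → run D
t=38: (idle)
t=39: (idle)
t=40: (idle)
t=41: (idle)
t=42: (idle)
t=43: (idle)

context switches = 9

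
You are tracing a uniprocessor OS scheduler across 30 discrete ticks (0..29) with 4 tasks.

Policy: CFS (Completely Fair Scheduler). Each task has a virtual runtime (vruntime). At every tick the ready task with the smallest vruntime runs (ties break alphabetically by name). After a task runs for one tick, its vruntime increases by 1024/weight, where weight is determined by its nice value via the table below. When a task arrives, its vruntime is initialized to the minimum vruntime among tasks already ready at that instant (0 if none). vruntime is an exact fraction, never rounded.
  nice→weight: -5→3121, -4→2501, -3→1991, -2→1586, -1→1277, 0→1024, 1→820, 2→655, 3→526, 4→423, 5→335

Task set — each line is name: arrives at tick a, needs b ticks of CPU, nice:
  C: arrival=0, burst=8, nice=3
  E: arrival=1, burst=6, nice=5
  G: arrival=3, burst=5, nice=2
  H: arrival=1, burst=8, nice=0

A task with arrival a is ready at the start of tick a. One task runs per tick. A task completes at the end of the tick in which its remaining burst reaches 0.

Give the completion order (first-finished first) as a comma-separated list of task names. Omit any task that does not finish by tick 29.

t=0: vr[C=0] → run C
t=1: vr[C=512/263 E=512/263 H=512/263] → run C
t=2: vr[C=1024/263 E=512/263 H=512/263] → run E
t=3: vr[C=1024/263 E=440832/88105 G=512/263 H=512/263] → run G
t=4: vr[C=1024/263 E=440832/88105 G=604672/172265 H=512/263] → run H
t=5: vr[C=1024/263 E=440832/88105 G=604672/172265 H=775/263] → run H
t=6: vr[C=1024/263 E=440832/88105 G=604672/172265 H=1038/263] → run G
t=7: vr[C=1024/263 E=440832/88105 G=873984/172265 H=1038/263] → run C
t=8: vr[C=1536/263 E=440832/88105 G=873984/172265 H=1038/263] → run H
t=9: vr[C=1536/263 E=440832/88105 G=873984/172265 H=1301/263] → run H
t=10: vr[C=1536/263 E=440832/88105 G=873984/172265 H=1564/263] → run E
t=11: vr[C=1536/263 E=710144/88105 G=873984/172265 H=1564/263] → run G
t=12: vr[C=1536/263 E=710144/88105 G=1143296/172265 H=1564/263] → run C
t=13: vr[C=2048/263 E=710144/88105 G=1143296/172265 H=1564/263] → run H
t=14: vr[C=2048/263 E=710144/88105 G=1143296/172265 H=1827/263] → run G
t=15: vr[C=2048/263 E=710144/88105 G=1412608/172265 H=1827/263] → run H
t=16: vr[C=2048/263 E=710144/88105 G=1412608/172265 H=2090/263] → run C
t=17: vr[C=2560/263 E=710144/88105 G=1412608/172265 H=2090/263] → run H
t=18: vr[C=2560/263 E=710144/88105 G=1412608/172265 H=2353/263] → run E
t=19: vr[C=2560/263 E=979456/88105 G=1412608/172265 H=2353/263] → run G
t=20: vr[C=2560/263 E=979456/88105 H=2353/263] → run H
t=21: vr[C=2560/263 E=979456/88105] → run C
t=22: vr[C=3072/263 E=979456/88105] → run E
t=23: vr[C=3072/263 E=1248768/88105] → run C
t=24: vr[C=3584/263 E=1248768/88105] → run C
t=25: vr[E=1248768/88105] → run E
t=26: vr[E=303616/17621] → run E
t=27: (idle)
t=28: (idle)
t=29: (idle)

completion order = G, H, C, E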